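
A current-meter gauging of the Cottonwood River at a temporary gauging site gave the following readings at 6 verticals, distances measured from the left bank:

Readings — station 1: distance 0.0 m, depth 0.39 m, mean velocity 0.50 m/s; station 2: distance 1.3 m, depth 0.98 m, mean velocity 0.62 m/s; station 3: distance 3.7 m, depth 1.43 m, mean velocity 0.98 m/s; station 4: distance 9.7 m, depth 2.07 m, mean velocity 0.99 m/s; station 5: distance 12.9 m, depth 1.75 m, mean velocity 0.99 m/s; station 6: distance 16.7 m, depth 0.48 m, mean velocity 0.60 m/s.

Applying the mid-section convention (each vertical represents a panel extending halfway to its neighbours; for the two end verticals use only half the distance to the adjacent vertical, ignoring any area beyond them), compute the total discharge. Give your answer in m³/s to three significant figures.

23.2 m³/s

w_1 = (1.3 − 0.0)/2 = 0.65 m; q_1 = 0.50 × 0.39 × 0.65 = 0.1268 m³/s
w_2 = (3.7 − 0.0)/2 = 1.85 m; q_2 = 0.62 × 0.98 × 1.85 = 1.124 m³/s
w_3 = (9.7 − 1.3)/2 = 4.2 m; q_3 = 0.98 × 1.43 × 4.2 = 5.886 m³/s
w_4 = (12.9 − 3.7)/2 = 4.6 m; q_4 = 0.99 × 2.07 × 4.6 = 9.427 m³/s
w_5 = (16.7 − 9.7)/2 = 3.5 m; q_5 = 0.99 × 1.75 × 3.5 = 6.064 m³/s
w_6 = (16.7 − 12.9)/2 = 1.9 m; q_6 = 0.60 × 0.48 × 1.9 = 0.5472 m³/s
Q = Σ qᵢ = 23.17 m³/s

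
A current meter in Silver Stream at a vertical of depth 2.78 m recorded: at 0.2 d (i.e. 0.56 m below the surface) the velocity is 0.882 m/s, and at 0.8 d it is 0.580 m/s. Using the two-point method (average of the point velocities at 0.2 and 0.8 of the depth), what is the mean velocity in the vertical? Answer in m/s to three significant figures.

0.731 m/s

v̄ = (0.882 + 0.580) / 2 = 0.7310 m/s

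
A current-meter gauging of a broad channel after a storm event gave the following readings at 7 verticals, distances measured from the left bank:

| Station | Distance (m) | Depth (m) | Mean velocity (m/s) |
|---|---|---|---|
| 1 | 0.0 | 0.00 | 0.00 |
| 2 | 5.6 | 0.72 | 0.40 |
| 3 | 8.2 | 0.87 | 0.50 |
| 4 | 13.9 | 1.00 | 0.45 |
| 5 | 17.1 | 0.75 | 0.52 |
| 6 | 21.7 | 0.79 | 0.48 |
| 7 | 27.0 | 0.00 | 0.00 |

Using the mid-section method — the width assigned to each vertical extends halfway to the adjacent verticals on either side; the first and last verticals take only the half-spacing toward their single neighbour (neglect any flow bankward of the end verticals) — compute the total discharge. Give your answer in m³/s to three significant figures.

w_2 = (8.2 − 0.0)/2 = 4.1 m; q_2 = 0.40 × 0.72 × 4.1 = 1.181 m³/s
w_3 = (13.9 − 5.6)/2 = 4.15 m; q_3 = 0.50 × 0.87 × 4.15 = 1.805 m³/s
w_4 = (17.1 − 8.2)/2 = 4.45 m; q_4 = 0.45 × 1.00 × 4.45 = 2.003 m³/s
w_5 = (21.7 − 13.9)/2 = 3.9 m; q_5 = 0.52 × 0.75 × 3.9 = 1.521 m³/s
w_6 = (27.0 − 17.1)/2 = 4.95 m; q_6 = 0.48 × 0.79 × 4.95 = 1.877 m³/s
Stations 1, 7 contribute zero (depth or velocity is 0).
Q = Σ qᵢ = 8.387 m³/s

8.39 m³/s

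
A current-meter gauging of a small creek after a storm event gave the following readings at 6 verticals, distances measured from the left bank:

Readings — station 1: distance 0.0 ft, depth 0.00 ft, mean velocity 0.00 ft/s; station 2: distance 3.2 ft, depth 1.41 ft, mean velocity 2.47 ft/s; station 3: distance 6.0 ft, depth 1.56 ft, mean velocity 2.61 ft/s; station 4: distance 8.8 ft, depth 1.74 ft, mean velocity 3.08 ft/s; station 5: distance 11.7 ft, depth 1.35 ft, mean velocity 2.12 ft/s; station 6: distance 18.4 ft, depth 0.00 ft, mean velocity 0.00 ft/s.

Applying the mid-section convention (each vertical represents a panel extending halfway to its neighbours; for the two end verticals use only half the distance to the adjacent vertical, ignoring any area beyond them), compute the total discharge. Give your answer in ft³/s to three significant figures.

50.9 ft³/s

w_2 = (6.0 − 0.0)/2 = 3 ft; q_2 = 2.47 × 1.41 × 3 = 10.45 ft³/s
w_3 = (8.8 − 3.2)/2 = 2.8 ft; q_3 = 2.61 × 1.56 × 2.8 = 11.40 ft³/s
w_4 = (11.7 − 6.0)/2 = 2.85 ft; q_4 = 3.08 × 1.74 × 2.85 = 15.27 ft³/s
w_5 = (18.4 − 8.8)/2 = 4.8 ft; q_5 = 2.12 × 1.35 × 4.8 = 13.74 ft³/s
Stations 1, 6 contribute zero (depth or velocity is 0).
Q = Σ qᵢ = 50.86 ft³/s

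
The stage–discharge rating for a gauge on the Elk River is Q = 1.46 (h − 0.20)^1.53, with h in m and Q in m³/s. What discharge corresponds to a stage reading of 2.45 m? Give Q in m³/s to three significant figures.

5.05 m³/s

Q = 1.46 × (2.45 − 0.20)^1.53 = 1.46 × 2.25^1.53 = 5.049 m³/s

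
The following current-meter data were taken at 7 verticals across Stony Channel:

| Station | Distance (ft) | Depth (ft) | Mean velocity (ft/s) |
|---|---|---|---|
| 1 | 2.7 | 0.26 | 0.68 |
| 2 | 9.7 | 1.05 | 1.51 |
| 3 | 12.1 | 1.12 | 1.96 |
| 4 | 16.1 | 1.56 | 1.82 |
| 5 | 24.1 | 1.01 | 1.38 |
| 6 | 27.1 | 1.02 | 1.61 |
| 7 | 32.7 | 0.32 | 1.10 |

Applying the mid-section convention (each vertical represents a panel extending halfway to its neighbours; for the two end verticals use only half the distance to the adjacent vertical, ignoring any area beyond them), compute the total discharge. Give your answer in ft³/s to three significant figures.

47.8 ft³/s

w_1 = (9.7 − 2.7)/2 = 3.5 ft; q_1 = 0.68 × 0.26 × 3.5 = 0.6188 ft³/s
w_2 = (12.1 − 2.7)/2 = 4.7 ft; q_2 = 1.51 × 1.05 × 4.7 = 7.452 ft³/s
w_3 = (16.1 − 9.7)/2 = 3.2 ft; q_3 = 1.96 × 1.12 × 3.2 = 7.025 ft³/s
w_4 = (24.1 − 12.1)/2 = 6 ft; q_4 = 1.82 × 1.56 × 6 = 17.04 ft³/s
w_5 = (27.1 − 16.1)/2 = 5.5 ft; q_5 = 1.38 × 1.01 × 5.5 = 7.666 ft³/s
w_6 = (32.7 − 24.1)/2 = 4.3 ft; q_6 = 1.61 × 1.02 × 4.3 = 7.061 ft³/s
w_7 = (32.7 − 27.1)/2 = 2.8 ft; q_7 = 1.10 × 0.32 × 2.8 = 0.9856 ft³/s
Q = Σ qᵢ = 47.84 ft³/s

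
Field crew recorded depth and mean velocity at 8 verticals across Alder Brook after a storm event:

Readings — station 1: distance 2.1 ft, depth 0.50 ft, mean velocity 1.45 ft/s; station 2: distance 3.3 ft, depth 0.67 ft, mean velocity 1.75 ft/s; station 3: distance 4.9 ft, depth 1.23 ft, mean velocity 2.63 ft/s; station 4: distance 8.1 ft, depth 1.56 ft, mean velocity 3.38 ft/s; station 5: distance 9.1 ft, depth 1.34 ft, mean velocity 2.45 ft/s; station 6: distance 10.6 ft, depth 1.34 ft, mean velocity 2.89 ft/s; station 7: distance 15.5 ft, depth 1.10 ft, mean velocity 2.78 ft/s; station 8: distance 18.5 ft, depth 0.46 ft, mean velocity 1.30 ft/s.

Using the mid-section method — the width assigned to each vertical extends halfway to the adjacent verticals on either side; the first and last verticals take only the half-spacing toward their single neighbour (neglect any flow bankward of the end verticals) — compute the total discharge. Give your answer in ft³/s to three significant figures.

50.4 ft³/s

w_1 = (3.3 − 2.1)/2 = 0.6 ft; q_1 = 1.45 × 0.50 × 0.6 = 0.4350 ft³/s
w_2 = (4.9 − 2.1)/2 = 1.4 ft; q_2 = 1.75 × 0.67 × 1.4 = 1.642 ft³/s
w_3 = (8.1 − 3.3)/2 = 2.4 ft; q_3 = 2.63 × 1.23 × 2.4 = 7.764 ft³/s
w_4 = (9.1 − 4.9)/2 = 2.1 ft; q_4 = 3.38 × 1.56 × 2.1 = 11.07 ft³/s
w_5 = (10.6 − 8.1)/2 = 1.25 ft; q_5 = 2.45 × 1.34 × 1.25 = 4.104 ft³/s
w_6 = (15.5 − 9.1)/2 = 3.2 ft; q_6 = 2.89 × 1.34 × 3.2 = 12.39 ft³/s
w_7 = (18.5 − 10.6)/2 = 3.95 ft; q_7 = 2.78 × 1.10 × 3.95 = 12.08 ft³/s
w_8 = (18.5 − 15.5)/2 = 1.5 ft; q_8 = 1.30 × 0.46 × 1.5 = 0.8970 ft³/s
Q = Σ qᵢ = 50.39 ft³/s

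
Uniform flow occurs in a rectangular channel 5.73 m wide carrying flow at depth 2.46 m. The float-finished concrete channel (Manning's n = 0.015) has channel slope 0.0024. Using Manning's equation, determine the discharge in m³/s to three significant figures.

55.5 m³/s

A = b·y = 5.73 × 2.46 = 14.10 m²
P = b + 2y = 5.73 + 2×2.46 = 10.65 m
R = A/P = 14.10/10.65 = 1.324 m
Q = (1/n)·A·R^(2/3)·S^(1/2) = (1/0.015) × 14.10 × 1.324^(2/3) × 0.0024^(1/2) = 55.50 m³/s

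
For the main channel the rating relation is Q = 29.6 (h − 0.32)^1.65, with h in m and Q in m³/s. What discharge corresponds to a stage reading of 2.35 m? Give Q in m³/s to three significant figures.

95.2 m³/s

Q = 29.6 × (2.35 − 0.32)^1.65 = 29.6 × 2.03^1.65 = 95.21 m³/s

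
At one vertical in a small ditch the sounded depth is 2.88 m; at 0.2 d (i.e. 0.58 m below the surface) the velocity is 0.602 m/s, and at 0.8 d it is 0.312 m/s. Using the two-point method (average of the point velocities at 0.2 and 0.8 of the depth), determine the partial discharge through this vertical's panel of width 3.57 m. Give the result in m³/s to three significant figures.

v̄ = (0.602 + 0.312) / 2 = 0.4570 m/s
q = v̄ × d × w = 0.4570 × 2.88 × 3.57 = 4.699 m³/s

4.70 m³/s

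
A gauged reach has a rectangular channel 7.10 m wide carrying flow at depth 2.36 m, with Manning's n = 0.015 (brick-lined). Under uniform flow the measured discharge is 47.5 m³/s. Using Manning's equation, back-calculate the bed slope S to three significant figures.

A = b·y = 7.10 × 2.36 = 16.76 m²
P = b + 2y = 7.10 + 2×2.36 = 11.82 m
R = A/P = 16.76/11.82 = 1.418 m
S = (Q·n / (1·A·R^(2/3)))² = (47.5×0.015 / (1×16.76×1.262))² = 0.001135

0.00114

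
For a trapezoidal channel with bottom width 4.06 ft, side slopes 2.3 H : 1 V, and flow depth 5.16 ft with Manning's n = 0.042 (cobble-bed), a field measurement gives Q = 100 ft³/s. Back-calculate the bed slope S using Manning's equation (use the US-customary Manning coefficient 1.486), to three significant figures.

0.000308

A = (b + z·y)·y = (4.06 + 2.3×5.16)×5.16 = 82.19 ft²
P = b + 2y√(1+z²) = 4.06 + 2×5.16×√(1+2.3²) = 29.94 ft
R = A/P = 82.19/29.94 = 2.745 ft
S = (Q·n / (1.486·A·R^(2/3)))² = (100×0.042 / (1.486×82.19×1.960))² = 0.0003077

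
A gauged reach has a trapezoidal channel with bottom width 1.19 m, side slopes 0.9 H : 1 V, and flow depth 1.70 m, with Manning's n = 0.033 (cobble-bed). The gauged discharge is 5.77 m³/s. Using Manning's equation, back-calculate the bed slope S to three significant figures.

0.00227

A = (b + z·y)·y = (1.19 + 0.9×1.70)×1.70 = 4.624 m²
P = b + 2y√(1+z²) = 1.19 + 2×1.70×√(1+0.9²) = 5.764 m
R = A/P = 4.624/5.764 = 0.8022 m
S = (Q·n / (1·A·R^(2/3)))² = (5.77×0.033 / (1×4.624×0.8633))² = 0.002275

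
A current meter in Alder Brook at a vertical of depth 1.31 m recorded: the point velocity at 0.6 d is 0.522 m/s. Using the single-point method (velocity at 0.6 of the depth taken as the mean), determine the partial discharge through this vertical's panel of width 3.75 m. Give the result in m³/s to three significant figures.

2.56 m³/s

v̄ = v₀.₆ = 0.522 m/s
q = v̄ × d × w = 0.5220 × 1.31 × 3.75 = 2.564 m³/s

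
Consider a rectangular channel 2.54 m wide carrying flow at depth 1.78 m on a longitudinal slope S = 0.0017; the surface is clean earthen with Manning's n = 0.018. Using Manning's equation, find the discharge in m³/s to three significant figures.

A = b·y = 2.54 × 1.78 = 4.521 m²
P = b + 2y = 2.54 + 2×1.78 = 6.100 m
R = A/P = 4.521/6.100 = 0.7412 m
Q = (1/n)·A·R^(2/3)·S^(1/2) = (1/0.018) × 4.521 × 0.7412^(2/3) × 0.0017^(1/2) = 8.482 m³/s

8.48 m³/s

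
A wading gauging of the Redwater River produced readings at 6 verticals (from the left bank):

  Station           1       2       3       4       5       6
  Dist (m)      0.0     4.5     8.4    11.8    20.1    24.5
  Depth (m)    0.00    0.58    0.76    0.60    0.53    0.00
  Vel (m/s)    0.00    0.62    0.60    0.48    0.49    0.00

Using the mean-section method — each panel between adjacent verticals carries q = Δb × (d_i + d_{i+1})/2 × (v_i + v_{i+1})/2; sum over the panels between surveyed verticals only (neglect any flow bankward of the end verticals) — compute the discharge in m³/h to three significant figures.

20900 m³/h

Panel 1-2: Δb = 4.5 m, d̄ = (0.00+0.58)/2 = 0.29, v̄ = (0.00+0.62)/2 = 0.31 → q = 4.5×0.29×0.31 = 0.4046 m³/s
Panel 2-3: Δb = 3.9 m, d̄ = (0.58+0.76)/2 = 0.67, v̄ = (0.62+0.60)/2 = 0.61 → q = 3.9×0.67×0.61 = 1.594 m³/s
Panel 3-4: Δb = 3.4 m, d̄ = (0.76+0.60)/2 = 0.68, v̄ = (0.60+0.48)/2 = 0.54 → q = 3.4×0.68×0.54 = 1.248 m³/s
Panel 4-5: Δb = 8.3 m, d̄ = (0.60+0.53)/2 = 0.565, v̄ = (0.48+0.49)/2 = 0.485 → q = 8.3×0.565×0.485 = 2.274 m³/s
Panel 5-6: Δb = 4.4 m, d̄ = (0.53+0.00)/2 = 0.265, v̄ = (0.49+0.00)/2 = 0.245 → q = 4.4×0.265×0.245 = 0.2857 m³/s
Q = Σ q = 5.807 m³/s
= 5.807 × 3600 = 20910 m³/h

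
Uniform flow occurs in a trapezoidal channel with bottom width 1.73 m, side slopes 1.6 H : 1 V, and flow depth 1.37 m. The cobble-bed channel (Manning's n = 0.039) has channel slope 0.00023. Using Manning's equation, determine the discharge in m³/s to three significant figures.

1.77 m³/s

A = (b + z·y)·y = (1.73 + 1.6×1.37)×1.37 = 5.373 m²
P = b + 2y√(1+z²) = 1.73 + 2×1.37×√(1+1.6²) = 6.900 m
R = A/P = 5.373/6.900 = 0.7787 m
Q = (1/n)·A·R^(2/3)·S^(1/2) = (1/0.039) × 5.373 × 0.7787^(2/3) × 0.00023^(1/2) = 1.769 m³/s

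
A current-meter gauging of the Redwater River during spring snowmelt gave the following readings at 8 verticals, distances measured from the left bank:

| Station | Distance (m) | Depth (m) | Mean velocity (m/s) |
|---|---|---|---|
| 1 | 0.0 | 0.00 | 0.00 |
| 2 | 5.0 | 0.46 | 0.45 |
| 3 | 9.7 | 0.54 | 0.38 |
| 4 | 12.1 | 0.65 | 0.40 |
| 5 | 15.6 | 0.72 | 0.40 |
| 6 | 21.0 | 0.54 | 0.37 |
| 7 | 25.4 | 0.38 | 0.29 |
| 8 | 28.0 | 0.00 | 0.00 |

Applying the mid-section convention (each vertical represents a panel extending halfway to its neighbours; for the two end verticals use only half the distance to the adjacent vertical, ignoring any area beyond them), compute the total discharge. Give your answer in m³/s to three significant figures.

5.15 m³/s

w_2 = (9.7 − 0.0)/2 = 4.85 m; q_2 = 0.45 × 0.46 × 4.85 = 1.004 m³/s
w_3 = (12.1 − 5.0)/2 = 3.55 m; q_3 = 0.38 × 0.54 × 3.55 = 0.7285 m³/s
w_4 = (15.6 − 9.7)/2 = 2.95 m; q_4 = 0.40 × 0.65 × 2.95 = 0.7670 m³/s
w_5 = (21.0 − 12.1)/2 = 4.45 m; q_5 = 0.40 × 0.72 × 4.45 = 1.282 m³/s
w_6 = (25.4 − 15.6)/2 = 4.9 m; q_6 = 0.37 × 0.54 × 4.9 = 0.9790 m³/s
w_7 = (28.0 − 21.0)/2 = 3.5 m; q_7 = 0.29 × 0.38 × 3.5 = 0.3857 m³/s
Stations 1, 8 contribute zero (depth or velocity is 0).
Q = Σ qᵢ = 5.146 m³/s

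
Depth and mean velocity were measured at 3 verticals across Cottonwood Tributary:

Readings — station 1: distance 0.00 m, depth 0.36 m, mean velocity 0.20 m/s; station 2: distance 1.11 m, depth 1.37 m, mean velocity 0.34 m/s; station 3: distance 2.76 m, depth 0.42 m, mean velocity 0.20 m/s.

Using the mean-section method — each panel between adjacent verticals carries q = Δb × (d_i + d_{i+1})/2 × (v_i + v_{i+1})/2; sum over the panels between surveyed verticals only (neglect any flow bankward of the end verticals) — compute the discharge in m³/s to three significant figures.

Panel 1-2: Δb = 1.11 m, d̄ = (0.36+1.37)/2 = 0.865, v̄ = (0.20+0.34)/2 = 0.27 → q = 1.11×0.865×0.27 = 0.2592 m³/s
Panel 2-3: Δb = 1.65 m, d̄ = (1.37+0.42)/2 = 0.895, v̄ = (0.34+0.20)/2 = 0.27 → q = 1.65×0.895×0.27 = 0.3987 m³/s
Q = Σ q = 0.6580 m³/s

0.658 m³/s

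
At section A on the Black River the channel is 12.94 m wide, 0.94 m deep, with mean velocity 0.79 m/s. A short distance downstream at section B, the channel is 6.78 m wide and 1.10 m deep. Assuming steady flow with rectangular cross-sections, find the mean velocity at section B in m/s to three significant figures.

1.29 m/s

Q = A₁V₁ = (12.94×0.94) × 0.79 = 9.609 m³/s
A₂ = 6.78 × 1.10 = 7.458 m²
V₂ = Q/A₂ = 9.609/7.458 = 1.288 m/s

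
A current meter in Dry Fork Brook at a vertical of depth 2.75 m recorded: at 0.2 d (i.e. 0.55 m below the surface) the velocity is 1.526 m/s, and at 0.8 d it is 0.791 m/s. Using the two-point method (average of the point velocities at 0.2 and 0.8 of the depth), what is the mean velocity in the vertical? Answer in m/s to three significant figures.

v̄ = (1.526 + 0.791) / 2 = 1.159 m/s

1.16 m/s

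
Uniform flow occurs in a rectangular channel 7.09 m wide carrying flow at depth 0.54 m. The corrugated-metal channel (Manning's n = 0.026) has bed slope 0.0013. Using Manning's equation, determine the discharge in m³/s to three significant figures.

A = b·y = 7.09 × 0.54 = 3.829 m²
P = b + 2y = 7.09 + 2×0.54 = 8.170 m
R = A/P = 3.829/8.170 = 0.4686 m
Q = (1/n)·A·R^(2/3)·S^(1/2) = (1/0.026) × 3.829 × 0.4686^(2/3) × 0.0013^(1/2) = 3.203 m³/s

3.20 m³/s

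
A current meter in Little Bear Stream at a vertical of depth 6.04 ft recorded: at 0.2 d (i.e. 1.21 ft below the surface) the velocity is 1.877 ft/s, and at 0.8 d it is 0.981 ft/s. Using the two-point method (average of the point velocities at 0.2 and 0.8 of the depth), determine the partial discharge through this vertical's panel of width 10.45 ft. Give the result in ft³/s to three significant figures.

v̄ = (1.877 + 0.981) / 2 = 1.429 ft/s
q = v̄ × d × w = 1.429 × 6.04 × 10.45 = 90.20 ft³/s

90.2 ft³/s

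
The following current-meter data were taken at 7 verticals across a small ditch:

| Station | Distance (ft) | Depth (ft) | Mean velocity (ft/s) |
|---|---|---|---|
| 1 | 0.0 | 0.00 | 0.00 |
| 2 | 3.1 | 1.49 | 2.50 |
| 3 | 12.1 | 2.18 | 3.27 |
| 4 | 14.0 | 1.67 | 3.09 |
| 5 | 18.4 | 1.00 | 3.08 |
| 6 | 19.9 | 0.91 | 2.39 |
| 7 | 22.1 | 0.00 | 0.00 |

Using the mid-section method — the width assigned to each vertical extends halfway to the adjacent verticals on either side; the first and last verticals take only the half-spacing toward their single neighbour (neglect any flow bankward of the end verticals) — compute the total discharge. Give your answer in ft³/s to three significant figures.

90.8 ft³/s

w_2 = (12.1 − 0.0)/2 = 6.05 ft; q_2 = 2.50 × 1.49 × 6.05 = 22.54 ft³/s
w_3 = (14.0 − 3.1)/2 = 5.45 ft; q_3 = 3.27 × 2.18 × 5.45 = 38.85 ft³/s
w_4 = (18.4 − 12.1)/2 = 3.15 ft; q_4 = 3.09 × 1.67 × 3.15 = 16.25 ft³/s
w_5 = (19.9 − 14.0)/2 = 2.95 ft; q_5 = 3.08 × 1.00 × 2.95 = 9.086 ft³/s
w_6 = (22.1 − 18.4)/2 = 1.85 ft; q_6 = 2.39 × 0.91 × 1.85 = 4.024 ft³/s
Stations 1, 7 contribute zero (depth or velocity is 0).
Q = Σ qᵢ = 90.75 ft³/s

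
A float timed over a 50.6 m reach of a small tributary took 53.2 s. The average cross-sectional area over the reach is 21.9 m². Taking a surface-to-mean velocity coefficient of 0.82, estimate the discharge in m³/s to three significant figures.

v_surface = L / t̄ = 50.6 / 53.2 = 0.9511 m/s
v_mean = 0.82 × 0.9511 = 0.7799 m/s
Q = A × v_mean = 21.9 × 0.7799 = 17.08 m³/s

17.1 m³/s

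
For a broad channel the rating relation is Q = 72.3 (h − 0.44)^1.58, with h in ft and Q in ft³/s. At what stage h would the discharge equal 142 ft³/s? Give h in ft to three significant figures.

h − h₀ = (Q/C)^(1/b) = (142/72.3)^(1/1.58) = 1.533 ft
h = 0.44 + 1.533 = 1.973 ft

1.97 ft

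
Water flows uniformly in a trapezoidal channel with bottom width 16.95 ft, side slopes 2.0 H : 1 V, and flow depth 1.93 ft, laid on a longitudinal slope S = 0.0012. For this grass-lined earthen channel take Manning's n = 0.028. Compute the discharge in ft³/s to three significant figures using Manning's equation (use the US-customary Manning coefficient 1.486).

A = (b + z·y)·y = (16.95 + 2.0×1.93)×1.93 = 40.16 ft²
P = b + 2y√(1+z²) = 16.95 + 2×1.93×√(1+2.0²) = 25.58 ft
R = A/P = 40.16/25.58 = 1.570 ft
Q = (1.486/n)·A·R^(2/3)·S^(1/2) = (1.486/0.028) × 40.16 × 1.570^(2/3) × 0.0012^(1/2) = 99.74 ft³/s

99.7 ft³/s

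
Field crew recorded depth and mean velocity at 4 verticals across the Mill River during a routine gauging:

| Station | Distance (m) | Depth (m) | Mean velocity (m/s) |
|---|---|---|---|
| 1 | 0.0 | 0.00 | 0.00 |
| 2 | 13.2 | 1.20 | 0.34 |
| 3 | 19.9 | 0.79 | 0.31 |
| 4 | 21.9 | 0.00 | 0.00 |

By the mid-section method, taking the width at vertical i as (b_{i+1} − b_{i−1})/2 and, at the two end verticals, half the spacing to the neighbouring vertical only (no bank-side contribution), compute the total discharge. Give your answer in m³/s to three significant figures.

5.12 m³/s

w_2 = (19.9 − 0.0)/2 = 9.95 m; q_2 = 0.34 × 1.20 × 9.95 = 4.060 m³/s
w_3 = (21.9 − 13.2)/2 = 4.35 m; q_3 = 0.31 × 0.79 × 4.35 = 1.065 m³/s
Stations 1, 4 contribute zero (depth or velocity is 0).
Q = Σ qᵢ = 5.125 m³/s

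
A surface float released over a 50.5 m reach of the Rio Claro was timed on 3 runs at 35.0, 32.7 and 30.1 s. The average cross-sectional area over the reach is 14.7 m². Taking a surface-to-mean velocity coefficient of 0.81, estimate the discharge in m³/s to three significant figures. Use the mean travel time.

18.4 m³/s

t̄ = (35.0 + 32.7 + 30.1) / 3 = 32.6 s
v_surface = L / t̄ = 50.5 / 32.6 = 1.549 m/s
v_mean = 0.81 × 1.549 = 1.255 m/s
Q = A × v_mean = 14.7 × 1.255 = 18.44 m³/s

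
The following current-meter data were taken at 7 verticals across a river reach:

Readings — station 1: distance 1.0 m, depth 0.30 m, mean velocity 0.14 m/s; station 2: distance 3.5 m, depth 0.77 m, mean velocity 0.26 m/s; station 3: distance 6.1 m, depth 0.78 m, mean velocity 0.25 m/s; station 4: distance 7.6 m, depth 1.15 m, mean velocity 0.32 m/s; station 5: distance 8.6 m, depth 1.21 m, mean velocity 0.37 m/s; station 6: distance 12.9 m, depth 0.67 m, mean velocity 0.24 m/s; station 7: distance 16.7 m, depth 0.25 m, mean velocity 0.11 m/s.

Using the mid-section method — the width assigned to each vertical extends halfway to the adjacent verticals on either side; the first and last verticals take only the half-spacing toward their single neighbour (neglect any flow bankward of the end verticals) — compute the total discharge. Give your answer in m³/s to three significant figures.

3.31 m³/s

w_1 = (3.5 − 1.0)/2 = 1.25 m; q_1 = 0.14 × 0.30 × 1.25 = 0.05250 m³/s
w_2 = (6.1 − 1.0)/2 = 2.55 m; q_2 = 0.26 × 0.77 × 2.55 = 0.5105 m³/s
w_3 = (7.6 − 3.5)/2 = 2.05 m; q_3 = 0.25 × 0.78 × 2.05 = 0.3998 m³/s
w_4 = (8.6 − 6.1)/2 = 1.25 m; q_4 = 0.32 × 1.15 × 1.25 = 0.4600 m³/s
w_5 = (12.9 − 7.6)/2 = 2.65 m; q_5 = 0.37 × 1.21 × 2.65 = 1.186 m³/s
w_6 = (16.7 − 8.6)/2 = 4.05 m; q_6 = 0.24 × 0.67 × 4.05 = 0.6512 m³/s
w_7 = (16.7 − 12.9)/2 = 1.9 m; q_7 = 0.11 × 0.25 × 1.9 = 0.05225 m³/s
Q = Σ qᵢ = 3.313 m³/s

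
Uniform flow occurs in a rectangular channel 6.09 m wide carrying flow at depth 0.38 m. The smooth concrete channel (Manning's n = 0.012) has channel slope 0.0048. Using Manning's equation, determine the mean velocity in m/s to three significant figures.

2.80 m/s

A = b·y = 6.09 × 0.38 = 2.314 m²
P = b + 2y = 6.09 + 2×0.38 = 6.850 m
R = A/P = 2.314/6.850 = 0.3378 m
Q = (1/n)·A·R^(2/3)·S^(1/2) = (1/0.012) × 2.314 × 0.3378^(2/3) × 0.0048^(1/2) = 6.481 m³/s
V = Q/A = 6.481/2.314 = 2.801 m/s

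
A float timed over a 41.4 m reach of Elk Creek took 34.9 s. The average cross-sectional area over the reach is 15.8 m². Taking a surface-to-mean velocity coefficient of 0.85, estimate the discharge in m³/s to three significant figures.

15.9 m³/s

v_surface = L / t̄ = 41.4 / 34.9 = 1.186 m/s
v_mean = 0.85 × 1.186 = 1.008 m/s
Q = A × v_mean = 15.8 × 1.008 = 15.93 m³/s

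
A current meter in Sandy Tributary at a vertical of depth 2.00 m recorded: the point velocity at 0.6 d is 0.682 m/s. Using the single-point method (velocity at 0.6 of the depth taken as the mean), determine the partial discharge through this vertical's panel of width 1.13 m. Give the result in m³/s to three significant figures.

v̄ = v₀.₆ = 0.682 m/s
q = v̄ × d × w = 0.6820 × 2.00 × 1.13 = 1.541 m³/s

1.54 m³/s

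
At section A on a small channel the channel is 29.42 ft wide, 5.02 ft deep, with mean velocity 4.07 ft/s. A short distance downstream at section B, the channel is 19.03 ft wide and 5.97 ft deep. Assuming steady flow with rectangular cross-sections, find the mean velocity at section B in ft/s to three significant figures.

Q = A₁V₁ = (29.42×5.02) × 4.07 = 601.1 ft³/s
A₂ = 19.03 × 5.97 = 113.6 ft²
V₂ = Q/A₂ = 601.1/113.6 = 5.291 ft/s

5.29 ft/s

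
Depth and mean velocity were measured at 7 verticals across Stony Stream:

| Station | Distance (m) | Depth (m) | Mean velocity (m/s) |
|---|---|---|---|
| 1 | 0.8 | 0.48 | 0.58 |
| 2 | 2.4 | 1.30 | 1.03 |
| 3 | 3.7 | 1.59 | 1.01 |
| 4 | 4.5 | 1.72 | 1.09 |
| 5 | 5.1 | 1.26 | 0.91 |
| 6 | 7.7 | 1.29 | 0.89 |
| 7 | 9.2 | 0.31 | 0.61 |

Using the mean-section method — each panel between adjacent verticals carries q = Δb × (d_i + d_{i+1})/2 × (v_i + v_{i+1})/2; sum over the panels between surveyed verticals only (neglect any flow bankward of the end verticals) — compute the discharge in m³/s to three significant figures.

Panel 1-2: Δb = 1.6 m, d̄ = (0.48+1.30)/2 = 0.89, v̄ = (0.58+1.03)/2 = 0.805 → q = 1.6×0.89×0.805 = 1.146 m³/s
Panel 2-3: Δb = 1.3 m, d̄ = (1.30+1.59)/2 = 1.445, v̄ = (1.03+1.01)/2 = 1.02 → q = 1.3×1.445×1.02 = 1.916 m³/s
Panel 3-4: Δb = 0.8 m, d̄ = (1.59+1.72)/2 = 1.655, v̄ = (1.01+1.09)/2 = 1.05 → q = 0.8×1.655×1.05 = 1.390 m³/s
Panel 4-5: Δb = 0.6 m, d̄ = (1.72+1.26)/2 = 1.49, v̄ = (1.09+0.91)/2 = 1 → q = 0.6×1.49×1 = 0.8940 m³/s
Panel 5-6: Δb = 2.6 m, d̄ = (1.26+1.29)/2 = 1.275, v̄ = (0.91+0.89)/2 = 0.9 → q = 2.6×1.275×0.9 = 2.984 m³/s
Panel 6-7: Δb = 1.5 m, d̄ = (1.29+0.31)/2 = 0.8, v̄ = (0.89+0.61)/2 = 0.75 → q = 1.5×0.8×0.75 = 0.9000 m³/s
Q = Σ q = 9.230 m³/s

9.23 m³/s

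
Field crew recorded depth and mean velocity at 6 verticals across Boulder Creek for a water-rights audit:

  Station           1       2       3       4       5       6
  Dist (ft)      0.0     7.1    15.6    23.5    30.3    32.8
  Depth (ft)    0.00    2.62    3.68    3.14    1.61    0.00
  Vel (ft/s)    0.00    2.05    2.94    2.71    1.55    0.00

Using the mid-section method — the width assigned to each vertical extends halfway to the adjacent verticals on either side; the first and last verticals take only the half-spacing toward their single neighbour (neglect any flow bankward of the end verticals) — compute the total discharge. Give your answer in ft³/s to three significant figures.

205 ft³/s

w_2 = (15.6 − 0.0)/2 = 7.8 ft; q_2 = 2.05 × 2.62 × 7.8 = 41.89 ft³/s
w_3 = (23.5 − 7.1)/2 = 8.2 ft; q_3 = 2.94 × 3.68 × 8.2 = 88.72 ft³/s
w_4 = (30.3 − 15.6)/2 = 7.35 ft; q_4 = 2.71 × 3.14 × 7.35 = 62.54 ft³/s
w_5 = (32.8 − 23.5)/2 = 4.65 ft; q_5 = 1.55 × 1.61 × 4.65 = 11.60 ft³/s
Stations 1, 6 contribute zero (depth or velocity is 0).
Q = Σ qᵢ = 204.8 ft³/s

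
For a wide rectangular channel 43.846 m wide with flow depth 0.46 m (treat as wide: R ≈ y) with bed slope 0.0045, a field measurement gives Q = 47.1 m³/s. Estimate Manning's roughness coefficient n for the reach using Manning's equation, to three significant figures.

A = b·y = 43.846 × 0.46 = 20.17 m²
Wide channel: R ≈ y = 0.46 m
n = (1/Q)·A·R^(2/3)·S^(1/2) = (1/47.1) × 20.17 × 0.5959 × 0.06708 = 0.01712

0.0171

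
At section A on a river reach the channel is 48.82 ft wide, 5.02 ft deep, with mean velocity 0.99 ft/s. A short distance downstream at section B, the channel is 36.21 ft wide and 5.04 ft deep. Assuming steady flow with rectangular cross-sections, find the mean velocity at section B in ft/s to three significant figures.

1.33 ft/s

Q = A₁V₁ = (48.82×5.02) × 0.99 = 242.6 ft³/s
A₂ = 36.21 × 5.04 = 182.5 ft²
V₂ = Q/A₂ = 242.6/182.5 = 1.329 ft/s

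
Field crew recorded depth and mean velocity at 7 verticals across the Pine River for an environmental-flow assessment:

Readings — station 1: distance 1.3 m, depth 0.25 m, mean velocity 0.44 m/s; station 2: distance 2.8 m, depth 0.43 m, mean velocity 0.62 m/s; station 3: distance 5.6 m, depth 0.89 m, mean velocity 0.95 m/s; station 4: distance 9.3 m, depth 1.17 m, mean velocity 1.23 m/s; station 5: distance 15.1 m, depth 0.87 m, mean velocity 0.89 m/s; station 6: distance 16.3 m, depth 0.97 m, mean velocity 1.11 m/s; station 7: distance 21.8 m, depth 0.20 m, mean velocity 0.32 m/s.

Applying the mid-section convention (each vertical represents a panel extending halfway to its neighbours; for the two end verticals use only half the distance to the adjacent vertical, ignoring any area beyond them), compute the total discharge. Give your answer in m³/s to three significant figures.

16.7 m³/s

w_1 = (2.8 − 1.3)/2 = 0.75 m; q_1 = 0.44 × 0.25 × 0.75 = 0.08250 m³/s
w_2 = (5.6 − 1.3)/2 = 2.15 m; q_2 = 0.62 × 0.43 × 2.15 = 0.5732 m³/s
w_3 = (9.3 − 2.8)/2 = 3.25 m; q_3 = 0.95 × 0.89 × 3.25 = 2.748 m³/s
w_4 = (15.1 − 5.6)/2 = 4.75 m; q_4 = 1.23 × 1.17 × 4.75 = 6.836 m³/s
w_5 = (16.3 − 9.3)/2 = 3.5 m; q_5 = 0.89 × 0.87 × 3.5 = 2.710 m³/s
w_6 = (21.8 − 15.1)/2 = 3.35 m; q_6 = 1.11 × 0.97 × 3.35 = 3.607 m³/s
w_7 = (21.8 − 16.3)/2 = 2.75 m; q_7 = 0.32 × 0.20 × 2.75 = 0.1760 m³/s
Q = Σ qᵢ = 16.73 m³/s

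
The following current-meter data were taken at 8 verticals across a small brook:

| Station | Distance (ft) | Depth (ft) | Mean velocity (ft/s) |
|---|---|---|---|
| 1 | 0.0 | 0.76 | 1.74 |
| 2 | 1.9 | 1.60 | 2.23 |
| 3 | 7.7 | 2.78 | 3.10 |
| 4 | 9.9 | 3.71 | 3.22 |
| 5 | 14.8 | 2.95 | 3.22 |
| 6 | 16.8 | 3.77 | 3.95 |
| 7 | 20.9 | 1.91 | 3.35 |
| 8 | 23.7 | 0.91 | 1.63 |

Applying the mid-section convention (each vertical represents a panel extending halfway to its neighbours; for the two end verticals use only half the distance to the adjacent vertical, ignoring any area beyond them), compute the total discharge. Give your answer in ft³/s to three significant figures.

w_1 = (1.9 − 0.0)/2 = 0.95 ft; q_1 = 1.74 × 0.76 × 0.95 = 1.256 ft³/s
w_2 = (7.7 − 0.0)/2 = 3.85 ft; q_2 = 2.23 × 1.60 × 3.85 = 13.74 ft³/s
w_3 = (9.9 − 1.9)/2 = 4 ft; q_3 = 3.10 × 2.78 × 4 = 34.47 ft³/s
w_4 = (14.8 − 7.7)/2 = 3.55 ft; q_4 = 3.22 × 3.71 × 3.55 = 42.41 ft³/s
w_5 = (16.8 − 9.9)/2 = 3.45 ft; q_5 = 3.22 × 2.95 × 3.45 = 32.77 ft³/s
w_6 = (20.9 − 14.8)/2 = 3.05 ft; q_6 = 3.95 × 3.77 × 3.05 = 45.42 ft³/s
w_7 = (23.7 − 16.8)/2 = 3.45 ft; q_7 = 3.35 × 1.91 × 3.45 = 22.07 ft³/s
w_8 = (23.7 − 20.9)/2 = 1.4 ft; q_8 = 1.63 × 0.91 × 1.4 = 2.077 ft³/s
Q = Σ qᵢ = 194.2 ft³/s

194 ft³/s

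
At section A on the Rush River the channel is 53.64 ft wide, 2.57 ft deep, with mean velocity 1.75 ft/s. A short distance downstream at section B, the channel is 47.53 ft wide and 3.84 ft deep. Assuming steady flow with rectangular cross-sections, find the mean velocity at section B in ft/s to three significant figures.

1.32 ft/s

Q = A₁V₁ = (53.64×2.57) × 1.75 = 241.2 ft³/s
A₂ = 47.53 × 3.84 = 182.5 ft²
V₂ = Q/A₂ = 241.2/182.5 = 1.322 ft/s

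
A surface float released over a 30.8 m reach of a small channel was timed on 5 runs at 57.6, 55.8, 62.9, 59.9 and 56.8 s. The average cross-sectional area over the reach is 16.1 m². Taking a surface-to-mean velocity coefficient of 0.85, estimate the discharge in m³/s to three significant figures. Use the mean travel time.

t̄ = (57.6 + 55.8 + 62.9 + 59.9 + 56.8) / 5 = 58.6 s
v_surface = L / t̄ = 30.8 / 58.6 = 0.5256 m/s
v_mean = 0.85 × 0.5256 = 0.4468 m/s
Q = A × v_mean = 16.1 × 0.4468 = 7.193 m³/s

7.19 m³/s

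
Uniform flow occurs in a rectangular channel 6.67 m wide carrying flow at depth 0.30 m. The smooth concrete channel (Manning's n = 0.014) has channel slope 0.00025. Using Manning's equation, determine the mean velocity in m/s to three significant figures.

0.478 m/s

A = b·y = 6.67 × 0.30 = 2.001 m²
P = b + 2y = 6.67 + 2×0.30 = 7.270 m
R = A/P = 2.001/7.270 = 0.2752 m
Q = (1/n)·A·R^(2/3)·S^(1/2) = (1/0.014) × 2.001 × 0.2752^(2/3) × 0.00025^(1/2) = 0.9562 m³/s
V = Q/A = 0.9562/2.001 = 0.4779 m/s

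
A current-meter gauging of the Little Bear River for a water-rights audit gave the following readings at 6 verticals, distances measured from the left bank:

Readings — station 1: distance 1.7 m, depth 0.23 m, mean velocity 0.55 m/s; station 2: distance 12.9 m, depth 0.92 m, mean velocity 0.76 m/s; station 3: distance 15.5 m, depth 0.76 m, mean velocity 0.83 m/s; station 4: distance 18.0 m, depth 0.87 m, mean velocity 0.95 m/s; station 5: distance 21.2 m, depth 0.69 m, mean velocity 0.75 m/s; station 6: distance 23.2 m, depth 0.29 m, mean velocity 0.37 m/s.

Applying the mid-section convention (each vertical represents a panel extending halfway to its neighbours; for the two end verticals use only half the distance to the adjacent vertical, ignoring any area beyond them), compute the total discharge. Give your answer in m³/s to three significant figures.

10.9 m³/s

w_1 = (12.9 − 1.7)/2 = 5.6 m; q_1 = 0.55 × 0.23 × 5.6 = 0.7084 m³/s
w_2 = (15.5 − 1.7)/2 = 6.9 m; q_2 = 0.76 × 0.92 × 6.9 = 4.824 m³/s
w_3 = (18.0 − 12.9)/2 = 2.55 m; q_3 = 0.83 × 0.76 × 2.55 = 1.609 m³/s
w_4 = (21.2 − 15.5)/2 = 2.85 m; q_4 = 0.95 × 0.87 × 2.85 = 2.356 m³/s
w_5 = (23.2 − 18.0)/2 = 2.6 m; q_5 = 0.75 × 0.69 × 2.6 = 1.346 m³/s
w_6 = (23.2 − 21.2)/2 = 1 m; q_6 = 0.37 × 0.29 × 1 = 0.1073 m³/s
Q = Σ qᵢ = 10.95 m³/s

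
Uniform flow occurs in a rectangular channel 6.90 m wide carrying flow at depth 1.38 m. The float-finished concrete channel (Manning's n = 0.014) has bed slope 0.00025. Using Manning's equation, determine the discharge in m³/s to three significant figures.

A = b·y = 6.90 × 1.38 = 9.522 m²
P = b + 2y = 6.90 + 2×1.38 = 9.660 m
R = A/P = 9.522/9.660 = 0.9857 m
Q = (1/n)·A·R^(2/3)·S^(1/2) = (1/0.014) × 9.522 × 0.9857^(2/3) × 0.00025^(1/2) = 10.65 m³/s

10.7 m³/s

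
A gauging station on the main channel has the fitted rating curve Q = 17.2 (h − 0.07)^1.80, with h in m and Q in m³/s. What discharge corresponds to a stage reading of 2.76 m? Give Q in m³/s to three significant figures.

102 m³/s

Q = 17.2 × (2.76 − 0.07)^1.80 = 17.2 × 2.69^1.80 = 102.1 m³/s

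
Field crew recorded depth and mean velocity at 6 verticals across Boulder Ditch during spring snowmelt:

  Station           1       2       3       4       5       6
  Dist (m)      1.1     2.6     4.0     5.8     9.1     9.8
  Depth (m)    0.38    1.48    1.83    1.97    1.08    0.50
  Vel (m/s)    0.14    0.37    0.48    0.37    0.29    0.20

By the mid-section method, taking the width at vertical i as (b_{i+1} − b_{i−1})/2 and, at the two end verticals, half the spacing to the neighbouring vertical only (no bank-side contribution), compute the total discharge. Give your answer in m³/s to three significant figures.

w_1 = (2.6 − 1.1)/2 = 0.75 m; q_1 = 0.14 × 0.38 × 0.75 = 0.03990 m³/s
w_2 = (4.0 − 1.1)/2 = 1.45 m; q_2 = 0.37 × 1.48 × 1.45 = 0.7940 m³/s
w_3 = (5.8 − 2.6)/2 = 1.6 m; q_3 = 0.48 × 1.83 × 1.6 = 1.405 m³/s
w_4 = (9.1 − 4.0)/2 = 2.55 m; q_4 = 0.37 × 1.97 × 2.55 = 1.859 m³/s
w_5 = (9.8 − 5.8)/2 = 2 m; q_5 = 0.29 × 1.08 × 2 = 0.6264 m³/s
w_6 = (9.8 − 9.1)/2 = 0.35 m; q_6 = 0.20 × 0.50 × 0.35 = 0.03500 m³/s
Q = Σ qᵢ = 4.759 m³/s

4.76 m³/s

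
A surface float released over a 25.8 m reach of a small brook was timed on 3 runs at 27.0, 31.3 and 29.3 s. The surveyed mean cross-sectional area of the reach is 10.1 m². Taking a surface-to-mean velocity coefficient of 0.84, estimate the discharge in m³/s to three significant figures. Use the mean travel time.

7.50 m³/s

t̄ = (27.0 + 31.3 + 29.3) / 3 = 29.2 s
v_surface = L / t̄ = 25.8 / 29.2 = 0.8836 m/s
v_mean = 0.84 × 0.8836 = 0.7422 m/s
Q = A × v_mean = 10.1 × 0.7422 = 7.496 m³/s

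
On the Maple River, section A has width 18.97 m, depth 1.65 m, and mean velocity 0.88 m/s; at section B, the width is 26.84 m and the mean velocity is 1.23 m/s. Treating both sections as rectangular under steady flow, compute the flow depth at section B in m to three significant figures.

0.834 m

Q = A₁V₁ = (18.97×1.65) × 0.88 = 27.54 m³/s
d₂ = Q/(b₂ V₂) = 27.54/(26.84×1.23) = 0.8343 m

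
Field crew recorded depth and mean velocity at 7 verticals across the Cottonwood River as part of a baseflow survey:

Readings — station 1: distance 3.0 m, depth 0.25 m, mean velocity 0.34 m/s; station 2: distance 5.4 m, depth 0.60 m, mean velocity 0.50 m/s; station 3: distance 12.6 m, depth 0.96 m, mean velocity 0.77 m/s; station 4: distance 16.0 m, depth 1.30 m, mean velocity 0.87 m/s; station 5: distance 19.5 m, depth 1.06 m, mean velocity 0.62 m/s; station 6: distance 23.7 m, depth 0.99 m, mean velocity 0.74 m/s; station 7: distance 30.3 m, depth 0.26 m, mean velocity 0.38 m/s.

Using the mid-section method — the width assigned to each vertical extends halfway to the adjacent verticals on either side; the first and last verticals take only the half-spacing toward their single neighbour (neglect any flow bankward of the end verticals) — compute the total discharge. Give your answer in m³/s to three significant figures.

16.2 m³/s

w_1 = (5.4 − 3.0)/2 = 1.2 m; q_1 = 0.34 × 0.25 × 1.2 = 0.1020 m³/s
w_2 = (12.6 − 3.0)/2 = 4.8 m; q_2 = 0.50 × 0.60 × 4.8 = 1.440 m³/s
w_3 = (16.0 − 5.4)/2 = 5.3 m; q_3 = 0.77 × 0.96 × 5.3 = 3.918 m³/s
w_4 = (19.5 − 12.6)/2 = 3.45 m; q_4 = 0.87 × 1.30 × 3.45 = 3.902 m³/s
w_5 = (23.7 − 16.0)/2 = 3.85 m; q_5 = 0.62 × 1.06 × 3.85 = 2.530 m³/s
w_6 = (30.3 − 19.5)/2 = 5.4 m; q_6 = 0.74 × 0.99 × 5.4 = 3.956 m³/s
w_7 = (30.3 − 23.7)/2 = 3.3 m; q_7 = 0.38 × 0.26 × 3.3 = 0.3260 m³/s
Q = Σ qᵢ = 16.17 m³/s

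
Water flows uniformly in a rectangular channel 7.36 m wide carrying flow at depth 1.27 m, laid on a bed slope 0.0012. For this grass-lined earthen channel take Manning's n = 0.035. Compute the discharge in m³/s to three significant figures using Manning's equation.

A = b·y = 7.36 × 1.27 = 9.347 m²
P = b + 2y = 7.36 + 2×1.27 = 9.900 m
R = A/P = 9.347/9.900 = 0.9442 m
Q = (1/n)·A·R^(2/3)·S^(1/2) = (1/0.035) × 9.347 × 0.9442^(2/3) × 0.0012^(1/2) = 8.904 m³/s

8.90 m³/s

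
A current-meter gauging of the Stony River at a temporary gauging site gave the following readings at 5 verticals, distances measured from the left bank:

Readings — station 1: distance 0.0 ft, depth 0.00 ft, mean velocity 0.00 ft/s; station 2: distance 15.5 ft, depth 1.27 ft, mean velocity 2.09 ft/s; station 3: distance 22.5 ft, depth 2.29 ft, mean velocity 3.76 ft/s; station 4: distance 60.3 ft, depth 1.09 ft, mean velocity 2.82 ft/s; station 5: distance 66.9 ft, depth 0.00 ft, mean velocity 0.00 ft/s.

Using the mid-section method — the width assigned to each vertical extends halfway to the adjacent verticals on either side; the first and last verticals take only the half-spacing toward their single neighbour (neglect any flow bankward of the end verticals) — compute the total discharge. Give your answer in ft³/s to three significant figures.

291 ft³/s

w_2 = (22.5 − 0.0)/2 = 11.25 ft; q_2 = 2.09 × 1.27 × 11.25 = 29.86 ft³/s
w_3 = (60.3 − 15.5)/2 = 22.4 ft; q_3 = 3.76 × 2.29 × 22.4 = 192.9 ft³/s
w_4 = (66.9 − 22.5)/2 = 22.2 ft; q_4 = 2.82 × 1.09 × 22.2 = 68.24 ft³/s
Stations 1, 5 contribute zero (depth or velocity is 0).
Q = Σ qᵢ = 291.0 ft³/s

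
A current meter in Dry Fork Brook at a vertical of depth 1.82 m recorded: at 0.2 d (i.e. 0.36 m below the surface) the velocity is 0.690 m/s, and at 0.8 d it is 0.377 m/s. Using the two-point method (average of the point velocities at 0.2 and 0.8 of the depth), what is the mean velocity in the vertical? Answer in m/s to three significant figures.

v̄ = (0.690 + 0.377) / 2 = 0.5335 m/s

0.534 m/s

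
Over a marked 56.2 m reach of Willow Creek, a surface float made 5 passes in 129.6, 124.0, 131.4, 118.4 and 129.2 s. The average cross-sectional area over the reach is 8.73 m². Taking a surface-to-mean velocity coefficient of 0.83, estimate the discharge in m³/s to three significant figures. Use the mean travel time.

3.22 m³/s

t̄ = (129.6 + 124.0 + 131.4 + 118.4 + 129.2) / 5 = 126.52 s
v_surface = L / t̄ = 56.2 / 126.52 = 0.4442 m/s
v_mean = 0.83 × 0.4442 = 0.3687 m/s
Q = A × v_mean = 8.73 × 0.3687 = 3.219 m³/s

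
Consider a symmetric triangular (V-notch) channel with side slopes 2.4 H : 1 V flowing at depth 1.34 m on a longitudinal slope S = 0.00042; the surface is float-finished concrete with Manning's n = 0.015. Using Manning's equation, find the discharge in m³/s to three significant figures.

A = z·y² = 2.4×1.34² = 4.309 m²
P = 2y√(1+z²) = 2×1.34×√(1+2.4²) = 6.968 m
R = A/P = 4.309/6.968 = 0.6185 m
Q = (1/n)·A·R^(2/3)·S^(1/2) = (1/0.015) × 4.309 × 0.6185^(2/3) × 0.00042^(1/2) = 4.274 m³/s

4.27 m³/s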